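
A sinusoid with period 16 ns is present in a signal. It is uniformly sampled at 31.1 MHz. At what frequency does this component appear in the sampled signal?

T = 16 ns → f = 1/T = 62.5 MHz.
62.5 MHz mod fs = 0.3 MHz.
0.3 MHz ≤ fs/2 = 15.55 MHz, appears at 0.3 MHz.

0.3 MHz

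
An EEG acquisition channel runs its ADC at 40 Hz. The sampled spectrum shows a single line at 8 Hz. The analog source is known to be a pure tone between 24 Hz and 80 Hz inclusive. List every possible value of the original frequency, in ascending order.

Frequencies that alias to 8 Hz are k·fs ± 8 Hz for integer k ≥ 0.
k=0: 8 Hz.
k=1: 32 Hz, 48 Hz.
k=2: 72 Hz, 88 Hz.
k=3: 112 Hz, 128 Hz.
Within [24 Hz, 80 Hz]: 32 Hz, 48 Hz, 72 Hz.

32 Hz, 48 Hz, 72 Hz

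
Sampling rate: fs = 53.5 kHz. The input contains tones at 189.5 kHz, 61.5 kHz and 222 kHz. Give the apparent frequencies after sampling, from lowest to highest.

8 kHz, 24.5 kHz

fs/2 = 26.75 kHz.
189.5 kHz mod fs = 29 kHz.
29 kHz > fs/2 = 26.75 kHz, folds to fs − 29 kHz = 24.5 kHz.
61.5 kHz mod fs = 8 kHz.
8 kHz ≤ fs/2 = 26.75 kHz, appears at 8 kHz.
222 kHz mod fs = 8 kHz.
8 kHz ≤ fs/2 = 26.75 kHz, appears at 8 kHz.
Distinct values: {8 kHz, 24.5 kHz}.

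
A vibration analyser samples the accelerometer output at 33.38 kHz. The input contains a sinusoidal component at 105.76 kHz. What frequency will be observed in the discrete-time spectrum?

105.76 kHz mod fs = 5.62 kHz.
5.62 kHz ≤ fs/2 = 16.69 kHz, appears at 5.62 kHz.

5.62 kHz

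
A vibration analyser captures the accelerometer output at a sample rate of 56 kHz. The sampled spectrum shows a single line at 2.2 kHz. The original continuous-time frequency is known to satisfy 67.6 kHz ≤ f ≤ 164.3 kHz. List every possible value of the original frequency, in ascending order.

109.8 kHz, 114.2 kHz

Frequencies that alias to 2.2 kHz are k·fs ± 2.2 kHz for integer k ≥ 0.
k=0: 2.2 kHz.
k=1: 53.8 kHz, 58.2 kHz.
k=2: 109.8 kHz, 114.2 kHz.
k=3: 165.8 kHz, 170.2 kHz.
Within [67.6 kHz, 164.3 kHz]: 109.8 kHz, 114.2 kHz.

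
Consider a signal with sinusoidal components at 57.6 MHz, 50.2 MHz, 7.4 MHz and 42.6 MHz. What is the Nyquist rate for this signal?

Highest-frequency component: 57.6 MHz.
Nyquist rate = 2 × 57.6 MHz = 115.2 MHz.

115.2 MHz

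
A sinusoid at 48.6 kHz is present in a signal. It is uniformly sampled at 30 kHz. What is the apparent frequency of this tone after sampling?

48.6 kHz mod fs = 18.6 kHz.
18.6 kHz > fs/2 = 15 kHz, folds to fs − 18.6 kHz = 11.4 kHz.

11.4 kHz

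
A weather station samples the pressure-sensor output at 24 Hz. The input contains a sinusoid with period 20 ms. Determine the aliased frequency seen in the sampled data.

2 Hz

T = 20 ms → f = 1/T = 50 Hz.
50 Hz mod fs = 2 Hz.
2 Hz ≤ fs/2 = 12 Hz, appears at 2 Hz.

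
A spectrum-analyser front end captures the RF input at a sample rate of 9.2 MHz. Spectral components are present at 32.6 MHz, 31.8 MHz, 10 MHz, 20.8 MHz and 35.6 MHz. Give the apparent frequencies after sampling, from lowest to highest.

0.8 MHz, 1.2 MHz, 2.4 MHz, 4.2 MHz

fs/2 = 4.6 MHz.
32.6 MHz mod fs = 5 MHz.
5 MHz > fs/2 = 4.6 MHz, folds to fs − 5 MHz = 4.2 MHz.
31.8 MHz mod fs = 4.2 MHz.
4.2 MHz ≤ fs/2 = 4.6 MHz, appears at 4.2 MHz.
10 MHz mod fs = 0.8 MHz.
0.8 MHz ≤ fs/2 = 4.6 MHz, appears at 0.8 MHz.
20.8 MHz mod fs = 2.4 MHz.
2.4 MHz ≤ fs/2 = 4.6 MHz, appears at 2.4 MHz.
35.6 MHz mod fs = 8 MHz.
8 MHz > fs/2 = 4.6 MHz, folds to fs − 8 MHz = 1.2 MHz.
Distinct values: {0.8 MHz, 1.2 MHz, 2.4 MHz, 4.2 MHz}.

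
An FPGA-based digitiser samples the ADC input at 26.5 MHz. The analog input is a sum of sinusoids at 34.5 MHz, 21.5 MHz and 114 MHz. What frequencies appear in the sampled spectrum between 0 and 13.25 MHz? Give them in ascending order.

5 MHz, 8 MHz

fs/2 = 13.25 MHz.
34.5 MHz mod fs = 8 MHz.
8 MHz ≤ fs/2 = 13.25 MHz, appears at 8 MHz.
21.5 MHz > fs/2 = 13.25 MHz, folds to fs − 21.5 MHz = 5 MHz.
114 MHz mod fs = 8 MHz.
8 MHz ≤ fs/2 = 13.25 MHz, appears at 8 MHz.
Distinct values: {5 MHz, 8 MHz}.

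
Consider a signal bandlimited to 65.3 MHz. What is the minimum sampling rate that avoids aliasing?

Nyquist rate = 2 × 65.3 MHz = 130.6 MHz.

130.6 MHz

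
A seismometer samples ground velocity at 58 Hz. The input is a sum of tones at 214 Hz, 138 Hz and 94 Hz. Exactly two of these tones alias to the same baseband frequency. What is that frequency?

22 Hz

fs/2 = 29 Hz.
214 Hz mod fs = 40 Hz.
40 Hz > fs/2 = 29 Hz, folds to fs − 40 Hz = 18 Hz.
138 Hz mod fs = 22 Hz.
22 Hz ≤ fs/2 = 29 Hz, appears at 22 Hz.
94 Hz mod fs = 36 Hz.
36 Hz > fs/2 = 29 Hz, folds to fs − 36 Hz = 22 Hz.
94 Hz and 138 Hz both map to 22 Hz.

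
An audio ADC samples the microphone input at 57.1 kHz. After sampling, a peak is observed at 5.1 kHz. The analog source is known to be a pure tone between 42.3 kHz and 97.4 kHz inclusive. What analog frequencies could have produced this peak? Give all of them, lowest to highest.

52 kHz, 62.2 kHz

Frequencies that alias to 5.1 kHz are k·fs ± 5.1 kHz for integer k ≥ 0.
k=0: 5.1 kHz.
k=1: 52 kHz, 62.2 kHz.
k=2: 109.1 kHz, 119.3 kHz.
Within [42.3 kHz, 97.4 kHz]: 52 kHz, 62.2 kHz.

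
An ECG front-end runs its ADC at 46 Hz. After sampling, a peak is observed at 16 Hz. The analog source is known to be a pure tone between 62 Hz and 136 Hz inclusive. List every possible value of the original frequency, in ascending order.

Frequencies that alias to 16 Hz are k·fs ± 16 Hz for integer k ≥ 0.
k=0: 16 Hz.
k=1: 30 Hz, 62 Hz.
k=2: 76 Hz, 108 Hz.
k=3: 122 Hz, 154 Hz.
k=4: 168 Hz, 200 Hz.
Within [62 Hz, 136 Hz]: 62 Hz, 76 Hz, 108 Hz, 122 Hz.

62 Hz, 76 Hz, 108 Hz, 122 Hz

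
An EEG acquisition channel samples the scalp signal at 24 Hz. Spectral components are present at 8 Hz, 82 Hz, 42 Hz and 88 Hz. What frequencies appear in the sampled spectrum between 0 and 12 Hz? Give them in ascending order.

fs/2 = 12 Hz.
8 Hz ≤ fs/2 = 12 Hz, passes unchanged.
82 Hz mod fs = 10 Hz.
10 Hz ≤ fs/2 = 12 Hz, appears at 10 Hz.
42 Hz mod fs = 18 Hz.
18 Hz > fs/2 = 12 Hz, folds to fs − 18 Hz = 6 Hz.
88 Hz mod fs = 16 Hz.
16 Hz > fs/2 = 12 Hz, folds to fs − 16 Hz = 8 Hz.
Distinct values: {6 Hz, 8 Hz, 10 Hz}.

6 Hz, 8 Hz, 10 Hz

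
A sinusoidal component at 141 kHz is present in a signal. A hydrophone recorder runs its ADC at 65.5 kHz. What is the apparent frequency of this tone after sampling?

141 kHz mod fs = 10 kHz.
10 kHz ≤ fs/2 = 32.75 kHz, appears at 10 kHz.

10 kHz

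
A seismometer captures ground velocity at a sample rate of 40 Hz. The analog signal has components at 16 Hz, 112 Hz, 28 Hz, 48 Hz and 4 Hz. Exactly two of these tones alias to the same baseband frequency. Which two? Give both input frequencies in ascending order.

48 Hz, 112 Hz

fs/2 = 20 Hz.
16 Hz ≤ fs/2 = 20 Hz, passes unchanged.
112 Hz mod fs = 32 Hz.
32 Hz > fs/2 = 20 Hz, folds to fs − 32 Hz = 8 Hz.
28 Hz > fs/2 = 20 Hz, folds to fs − 28 Hz = 12 Hz.
48 Hz mod fs = 8 Hz.
8 Hz ≤ fs/2 = 20 Hz, appears at 8 Hz.
4 Hz ≤ fs/2 = 20 Hz, passes unchanged.
48 Hz and 112 Hz both map to 8 Hz.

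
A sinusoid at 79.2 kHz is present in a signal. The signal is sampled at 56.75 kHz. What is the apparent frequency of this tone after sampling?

79.2 kHz mod fs = 22.45 kHz.
22.45 kHz ≤ fs/2 = 28.375 kHz, appears at 22.45 kHz.

22.45 kHz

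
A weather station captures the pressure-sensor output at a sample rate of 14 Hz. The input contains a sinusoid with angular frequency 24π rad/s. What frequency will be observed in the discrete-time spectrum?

ω = 24π rad/s → f = ω/(2π) = 12 Hz.
12 Hz > fs/2 = 7 Hz, folds to fs − 12 Hz = 2 Hz.

2 Hz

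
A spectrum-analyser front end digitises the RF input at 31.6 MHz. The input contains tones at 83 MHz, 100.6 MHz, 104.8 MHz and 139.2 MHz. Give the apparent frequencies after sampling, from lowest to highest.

fs/2 = 15.8 MHz.
83 MHz mod fs = 19.8 MHz.
19.8 MHz > fs/2 = 15.8 MHz, folds to fs − 19.8 MHz = 11.8 MHz.
100.6 MHz mod fs = 5.8 MHz.
5.8 MHz ≤ fs/2 = 15.8 MHz, appears at 5.8 MHz.
104.8 MHz mod fs = 10 MHz.
10 MHz ≤ fs/2 = 15.8 MHz, appears at 10 MHz.
139.2 MHz mod fs = 12.8 MHz.
12.8 MHz ≤ fs/2 = 15.8 MHz, appears at 12.8 MHz.
Distinct values: {5.8 MHz, 10 MHz, 11.8 MHz, 12.8 MHz}.

5.8 MHz, 10 MHz, 11.8 MHz, 12.8 MHz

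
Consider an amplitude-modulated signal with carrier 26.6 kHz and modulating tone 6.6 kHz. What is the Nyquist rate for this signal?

66.4 kHz

AM sidebands sit at fc ± fm = 20 kHz and 33.2 kHz.
Highest-frequency component: 33.2 kHz.
Nyquist rate = 2 × 33.2 kHz = 66.4 kHz.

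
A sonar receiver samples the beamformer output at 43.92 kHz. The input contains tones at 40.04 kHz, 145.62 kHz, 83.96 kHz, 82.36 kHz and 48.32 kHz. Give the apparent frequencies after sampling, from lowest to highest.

3.88 kHz, 4.4 kHz, 5.48 kHz, 13.86 kHz

fs/2 = 21.96 kHz.
40.04 kHz > fs/2 = 21.96 kHz, folds to fs − 40.04 kHz = 3.88 kHz.
145.62 kHz mod fs = 13.86 kHz.
13.86 kHz ≤ fs/2 = 21.96 kHz, appears at 13.86 kHz.
83.96 kHz mod fs = 40.04 kHz.
40.04 kHz > fs/2 = 21.96 kHz, folds to fs − 40.04 kHz = 3.88 kHz.
82.36 kHz mod fs = 38.44 kHz.
38.44 kHz > fs/2 = 21.96 kHz, folds to fs − 38.44 kHz = 5.48 kHz.
48.32 kHz mod fs = 4.4 kHz.
4.4 kHz ≤ fs/2 = 21.96 kHz, appears at 4.4 kHz.
Distinct values: {3.88 kHz, 4.4 kHz, 5.48 kHz, 13.86 kHz}.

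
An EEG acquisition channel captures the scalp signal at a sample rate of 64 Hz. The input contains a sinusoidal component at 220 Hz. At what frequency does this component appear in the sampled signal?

220 Hz mod fs = 28 Hz.
28 Hz ≤ fs/2 = 32 Hz, appears at 28 Hz.

28 Hz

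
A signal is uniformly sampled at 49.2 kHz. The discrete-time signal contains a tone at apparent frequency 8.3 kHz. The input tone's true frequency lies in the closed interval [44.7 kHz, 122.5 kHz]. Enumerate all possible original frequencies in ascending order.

57.5 kHz, 90.1 kHz, 106.7 kHz

Frequencies that alias to 8.3 kHz are k·fs ± 8.3 kHz for integer k ≥ 0.
k=0: 8.3 kHz.
k=1: 40.9 kHz, 57.5 kHz.
k=2: 90.1 kHz, 106.7 kHz.
k=3: 139.3 kHz, 155.9 kHz.
Within [44.7 kHz, 122.5 kHz]: 57.5 kHz, 90.1 kHz, 106.7 kHz.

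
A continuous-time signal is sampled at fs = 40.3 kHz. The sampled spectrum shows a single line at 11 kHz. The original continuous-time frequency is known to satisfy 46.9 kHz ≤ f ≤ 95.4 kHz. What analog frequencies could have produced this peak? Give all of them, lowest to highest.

Frequencies that alias to 11 kHz are k·fs ± 11 kHz for integer k ≥ 0.
k=0: 11 kHz.
k=1: 29.3 kHz, 51.3 kHz.
k=2: 69.6 kHz, 91.6 kHz.
k=3: 109.9 kHz, 131.9 kHz.
Within [46.9 kHz, 95.4 kHz]: 51.3 kHz, 69.6 kHz, 91.6 kHz.

51.3 kHz, 69.6 kHz, 91.6 kHz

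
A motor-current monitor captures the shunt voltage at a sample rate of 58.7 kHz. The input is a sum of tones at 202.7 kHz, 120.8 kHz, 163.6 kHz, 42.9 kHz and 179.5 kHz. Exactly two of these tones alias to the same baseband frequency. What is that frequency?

3.4 kHz

fs/2 = 29.35 kHz.
202.7 kHz mod fs = 26.6 kHz.
26.6 kHz ≤ fs/2 = 29.35 kHz, appears at 26.6 kHz.
120.8 kHz mod fs = 3.4 kHz.
3.4 kHz ≤ fs/2 = 29.35 kHz, appears at 3.4 kHz.
163.6 kHz mod fs = 46.2 kHz.
46.2 kHz > fs/2 = 29.35 kHz, folds to fs − 46.2 kHz = 12.5 kHz.
42.9 kHz > fs/2 = 29.35 kHz, folds to fs − 42.9 kHz = 15.8 kHz.
179.5 kHz mod fs = 3.4 kHz.
3.4 kHz ≤ fs/2 = 29.35 kHz, appears at 3.4 kHz.
120.8 kHz and 179.5 kHz both map to 3.4 kHz.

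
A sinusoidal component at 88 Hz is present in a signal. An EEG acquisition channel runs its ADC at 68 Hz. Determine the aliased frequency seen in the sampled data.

88 Hz mod fs = 20 Hz.
20 Hz ≤ fs/2 = 34 Hz, appears at 20 Hz.

20 Hz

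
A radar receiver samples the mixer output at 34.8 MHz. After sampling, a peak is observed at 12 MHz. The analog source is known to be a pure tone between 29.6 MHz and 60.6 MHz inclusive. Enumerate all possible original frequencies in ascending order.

46.8 MHz, 57.6 MHz

Frequencies that alias to 12 MHz are k·fs ± 12 MHz for integer k ≥ 0.
k=0: 12 MHz.
k=1: 22.8 MHz, 46.8 MHz.
k=2: 57.6 MHz, 81.6 MHz.
k=3: 92.4 MHz, 116.4 MHz.
Within [29.6 MHz, 60.6 MHz]: 46.8 MHz, 57.6 MHz.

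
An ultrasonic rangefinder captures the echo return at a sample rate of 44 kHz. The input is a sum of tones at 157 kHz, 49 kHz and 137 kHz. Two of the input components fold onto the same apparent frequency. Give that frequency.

5 kHz

fs/2 = 22 kHz.
157 kHz mod fs = 25 kHz.
25 kHz > fs/2 = 22 kHz, folds to fs − 25 kHz = 19 kHz.
49 kHz mod fs = 5 kHz.
5 kHz ≤ fs/2 = 22 kHz, appears at 5 kHz.
137 kHz mod fs = 5 kHz.
5 kHz ≤ fs/2 = 22 kHz, appears at 5 kHz.
49 kHz and 137 kHz both map to 5 kHz.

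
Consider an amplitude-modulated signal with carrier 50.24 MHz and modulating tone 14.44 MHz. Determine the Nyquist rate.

AM sidebands sit at fc ± fm = 35.8 MHz and 64.68 MHz.
Highest-frequency component: 64.68 MHz.
Nyquist rate = 2 × 64.68 MHz = 129.36 MHz.

129.36 MHz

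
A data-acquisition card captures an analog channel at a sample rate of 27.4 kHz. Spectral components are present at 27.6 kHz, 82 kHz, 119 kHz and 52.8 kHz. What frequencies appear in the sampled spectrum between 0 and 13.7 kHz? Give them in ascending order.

fs/2 = 13.7 kHz.
27.6 kHz mod fs = 0.2 kHz.
0.2 kHz ≤ fs/2 = 13.7 kHz, appears at 0.2 kHz.
82 kHz mod fs = 27.2 kHz.
27.2 kHz > fs/2 = 13.7 kHz, folds to fs − 27.2 kHz = 0.2 kHz.
119 kHz mod fs = 9.4 kHz.
9.4 kHz ≤ fs/2 = 13.7 kHz, appears at 9.4 kHz.
52.8 kHz mod fs = 25.4 kHz.
25.4 kHz > fs/2 = 13.7 kHz, folds to fs − 25.4 kHz = 2 kHz.
Distinct values: {0.2 kHz, 2 kHz, 9.4 kHz}.

0.2 kHz, 2 kHz, 9.4 kHz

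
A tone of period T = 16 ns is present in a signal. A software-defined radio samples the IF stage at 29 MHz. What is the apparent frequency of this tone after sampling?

4.5 MHz

T = 16 ns → f = 1/T = 62.5 MHz.
62.5 MHz mod fs = 4.5 MHz.
4.5 MHz ≤ fs/2 = 14.5 MHz, appears at 4.5 MHz.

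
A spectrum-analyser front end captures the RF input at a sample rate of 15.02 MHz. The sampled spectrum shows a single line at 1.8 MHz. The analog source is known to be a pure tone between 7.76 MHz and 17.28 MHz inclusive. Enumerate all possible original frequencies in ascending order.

Frequencies that alias to 1.8 MHz are k·fs ± 1.8 MHz for integer k ≥ 0.
k=0: 1.8 MHz.
k=1: 13.22 MHz, 16.82 MHz.
k=2: 28.24 MHz, 31.84 MHz.
Within [7.76 MHz, 17.28 MHz]: 13.22 MHz, 16.82 MHz.

13.22 MHz, 16.82 MHz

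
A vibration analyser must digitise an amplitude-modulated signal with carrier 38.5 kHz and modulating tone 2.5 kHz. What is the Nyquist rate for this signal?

AM sidebands sit at fc ± fm = 36 kHz and 41 kHz.
Highest-frequency component: 41 kHz.
Nyquist rate = 2 × 41 kHz = 82 kHz.

82 kHz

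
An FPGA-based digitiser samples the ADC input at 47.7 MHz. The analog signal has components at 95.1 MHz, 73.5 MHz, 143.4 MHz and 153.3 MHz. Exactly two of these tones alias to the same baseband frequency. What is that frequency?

fs/2 = 23.85 MHz.
95.1 MHz mod fs = 47.4 MHz.
47.4 MHz > fs/2 = 23.85 MHz, folds to fs − 47.4 MHz = 0.3 MHz.
73.5 MHz mod fs = 25.8 MHz.
25.8 MHz > fs/2 = 23.85 MHz, folds to fs − 25.8 MHz = 21.9 MHz.
143.4 MHz mod fs = 0.3 MHz.
0.3 MHz ≤ fs/2 = 23.85 MHz, appears at 0.3 MHz.
153.3 MHz mod fs = 10.2 MHz.
10.2 MHz ≤ fs/2 = 23.85 MHz, appears at 10.2 MHz.
95.1 MHz and 143.4 MHz both map to 0.3 MHz.

0.3 MHz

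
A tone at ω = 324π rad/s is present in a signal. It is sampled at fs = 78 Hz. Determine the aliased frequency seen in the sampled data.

ω = 324π rad/s → f = ω/(2π) = 162 Hz.
162 Hz mod fs = 6 Hz.
6 Hz ≤ fs/2 = 39 Hz, appears at 6 Hz.

6 Hz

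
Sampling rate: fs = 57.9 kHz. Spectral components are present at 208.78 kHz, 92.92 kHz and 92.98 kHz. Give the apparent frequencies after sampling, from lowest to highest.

22.82 kHz, 22.88 kHz

fs/2 = 28.95 kHz.
208.78 kHz mod fs = 35.08 kHz.
35.08 kHz > fs/2 = 28.95 kHz, folds to fs − 35.08 kHz = 22.82 kHz.
92.92 kHz mod fs = 35.02 kHz.
35.02 kHz > fs/2 = 28.95 kHz, folds to fs − 35.02 kHz = 22.88 kHz.
92.98 kHz mod fs = 35.08 kHz.
35.08 kHz > fs/2 = 28.95 kHz, folds to fs − 35.08 kHz = 22.82 kHz.
Distinct values: {22.82 kHz, 22.88 kHz}.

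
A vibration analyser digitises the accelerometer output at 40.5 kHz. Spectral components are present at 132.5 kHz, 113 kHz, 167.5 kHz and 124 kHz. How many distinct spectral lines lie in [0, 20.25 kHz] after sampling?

fs/2 = 20.25 kHz.
132.5 kHz mod fs = 11 kHz.
11 kHz ≤ fs/2 = 20.25 kHz, appears at 11 kHz.
113 kHz mod fs = 32 kHz.
32 kHz > fs/2 = 20.25 kHz, folds to fs − 32 kHz = 8.5 kHz.
167.5 kHz mod fs = 5.5 kHz.
5.5 kHz ≤ fs/2 = 20.25 kHz, appears at 5.5 kHz.
124 kHz mod fs = 2.5 kHz.
2.5 kHz ≤ fs/2 = 20.25 kHz, appears at 2.5 kHz.
Distinct values: {2.5 kHz, 5.5 kHz, 8.5 kHz, 11 kHz} → 4.

4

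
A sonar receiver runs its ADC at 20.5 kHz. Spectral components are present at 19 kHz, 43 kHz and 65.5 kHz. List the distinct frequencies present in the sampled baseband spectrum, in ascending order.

1.5 kHz, 2 kHz, 4 kHz

fs/2 = 10.25 kHz.
19 kHz > fs/2 = 10.25 kHz, folds to fs − 19 kHz = 1.5 kHz.
43 kHz mod fs = 2 kHz.
2 kHz ≤ fs/2 = 10.25 kHz, appears at 2 kHz.
65.5 kHz mod fs = 4 kHz.
4 kHz ≤ fs/2 = 10.25 kHz, appears at 4 kHz.
Distinct values: {1.5 kHz, 2 kHz, 4 kHz}.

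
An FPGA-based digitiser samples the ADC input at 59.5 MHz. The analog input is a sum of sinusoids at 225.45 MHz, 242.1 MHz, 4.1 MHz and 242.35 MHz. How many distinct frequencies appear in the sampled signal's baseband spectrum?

3

fs/2 = 29.75 MHz.
225.45 MHz mod fs = 46.95 MHz.
46.95 MHz > fs/2 = 29.75 MHz, folds to fs − 46.95 MHz = 12.55 MHz.
242.1 MHz mod fs = 4.1 MHz.
4.1 MHz ≤ fs/2 = 29.75 MHz, appears at 4.1 MHz.
4.1 MHz ≤ fs/2 = 29.75 MHz, passes unchanged.
242.35 MHz mod fs = 4.35 MHz.
4.35 MHz ≤ fs/2 = 29.75 MHz, appears at 4.35 MHz.
Distinct values: {4.1 MHz, 4.35 MHz, 12.55 MHz} → 3.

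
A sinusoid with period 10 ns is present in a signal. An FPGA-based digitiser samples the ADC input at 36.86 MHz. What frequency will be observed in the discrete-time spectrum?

10.58 MHz

T = 10 ns → f = 1/T = 100 MHz.
100 MHz mod fs = 26.28 MHz.
26.28 MHz > fs/2 = 18.43 MHz, folds to fs − 26.28 MHz = 10.58 MHz.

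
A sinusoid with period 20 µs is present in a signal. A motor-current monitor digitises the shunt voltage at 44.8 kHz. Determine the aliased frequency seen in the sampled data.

T = 20 µs → f = 1/T = 50 kHz.
50 kHz mod fs = 5.2 kHz.
5.2 kHz ≤ fs/2 = 22.4 kHz, appears at 5.2 kHz.

5.2 kHz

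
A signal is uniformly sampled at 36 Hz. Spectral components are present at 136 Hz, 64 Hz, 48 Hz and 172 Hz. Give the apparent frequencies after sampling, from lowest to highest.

8 Hz, 12 Hz

fs/2 = 18 Hz.
136 Hz mod fs = 28 Hz.
28 Hz > fs/2 = 18 Hz, folds to fs − 28 Hz = 8 Hz.
64 Hz mod fs = 28 Hz.
28 Hz > fs/2 = 18 Hz, folds to fs − 28 Hz = 8 Hz.
48 Hz mod fs = 12 Hz.
12 Hz ≤ fs/2 = 18 Hz, appears at 12 Hz.
172 Hz mod fs = 28 Hz.
28 Hz > fs/2 = 18 Hz, folds to fs − 28 Hz = 8 Hz.
Distinct values: {8 Hz, 12 Hz}.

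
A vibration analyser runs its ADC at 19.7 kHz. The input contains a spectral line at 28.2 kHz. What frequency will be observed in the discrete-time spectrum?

28.2 kHz mod fs = 8.5 kHz.
8.5 kHz ≤ fs/2 = 9.85 kHz, appears at 8.5 kHz.

8.5 kHz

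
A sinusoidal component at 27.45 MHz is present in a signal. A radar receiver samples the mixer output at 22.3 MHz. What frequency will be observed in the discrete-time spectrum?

27.45 MHz mod fs = 5.15 MHz.
5.15 MHz ≤ fs/2 = 11.15 MHz, appears at 5.15 MHz.

5.15 MHz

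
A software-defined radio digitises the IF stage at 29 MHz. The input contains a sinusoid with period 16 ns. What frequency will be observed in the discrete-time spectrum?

T = 16 ns → f = 1/T = 62.5 MHz.
62.5 MHz mod fs = 4.5 MHz.
4.5 MHz ≤ fs/2 = 14.5 MHz, appears at 4.5 MHz.

4.5 MHz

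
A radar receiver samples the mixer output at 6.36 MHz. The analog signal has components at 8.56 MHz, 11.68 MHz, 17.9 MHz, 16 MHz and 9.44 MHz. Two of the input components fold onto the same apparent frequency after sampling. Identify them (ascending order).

9.44 MHz, 16 MHz

fs/2 = 3.18 MHz.
8.56 MHz mod fs = 2.2 MHz.
2.2 MHz ≤ fs/2 = 3.18 MHz, appears at 2.2 MHz.
11.68 MHz mod fs = 5.32 MHz.
5.32 MHz > fs/2 = 3.18 MHz, folds to fs − 5.32 MHz = 1.04 MHz.
17.9 MHz mod fs = 5.18 MHz.
5.18 MHz > fs/2 = 3.18 MHz, folds to fs − 5.18 MHz = 1.18 MHz.
16 MHz mod fs = 3.28 MHz.
3.28 MHz > fs/2 = 3.18 MHz, folds to fs − 3.28 MHz = 3.08 MHz.
9.44 MHz mod fs = 3.08 MHz.
3.08 MHz ≤ fs/2 = 3.18 MHz, appears at 3.08 MHz.
9.44 MHz and 16 MHz both map to 3.08 MHz.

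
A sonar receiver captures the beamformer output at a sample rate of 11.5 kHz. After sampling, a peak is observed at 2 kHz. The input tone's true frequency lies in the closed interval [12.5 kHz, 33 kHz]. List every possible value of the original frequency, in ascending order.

13.5 kHz, 21 kHz, 25 kHz, 32.5 kHz

Frequencies that alias to 2 kHz are k·fs ± 2 kHz for integer k ≥ 0.
k=0: 2 kHz.
k=1: 9.5 kHz, 13.5 kHz.
k=2: 21 kHz, 25 kHz.
k=3: 32.5 kHz, 36.5 kHz.
k=4: 44 kHz, 48 kHz.
Within [12.5 kHz, 33 kHz]: 13.5 kHz, 21 kHz, 25 kHz, 32.5 kHz.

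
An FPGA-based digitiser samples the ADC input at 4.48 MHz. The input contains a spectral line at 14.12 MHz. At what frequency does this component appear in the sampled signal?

14.12 MHz mod fs = 0.68 MHz.
0.68 MHz ≤ fs/2 = 2.24 MHz, appears at 0.68 MHz.

0.68 MHz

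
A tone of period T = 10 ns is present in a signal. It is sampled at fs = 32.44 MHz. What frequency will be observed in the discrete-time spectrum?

T = 10 ns → f = 1/T = 100 MHz.
100 MHz mod fs = 2.68 MHz.
2.68 MHz ≤ fs/2 = 16.22 MHz, appears at 2.68 MHz.

2.68 MHz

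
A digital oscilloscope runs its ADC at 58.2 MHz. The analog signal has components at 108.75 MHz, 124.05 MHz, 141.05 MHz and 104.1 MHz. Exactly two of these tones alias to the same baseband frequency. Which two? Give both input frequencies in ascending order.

fs/2 = 29.1 MHz.
108.75 MHz mod fs = 50.55 MHz.
50.55 MHz > fs/2 = 29.1 MHz, folds to fs − 50.55 MHz = 7.65 MHz.
124.05 MHz mod fs = 7.65 MHz.
7.65 MHz ≤ fs/2 = 29.1 MHz, appears at 7.65 MHz.
141.05 MHz mod fs = 24.65 MHz.
24.65 MHz ≤ fs/2 = 29.1 MHz, appears at 24.65 MHz.
104.1 MHz mod fs = 45.9 MHz.
45.9 MHz > fs/2 = 29.1 MHz, folds to fs − 45.9 MHz = 12.3 MHz.
108.75 MHz and 124.05 MHz both map to 7.65 MHz.

108.75 MHz, 124.05 MHz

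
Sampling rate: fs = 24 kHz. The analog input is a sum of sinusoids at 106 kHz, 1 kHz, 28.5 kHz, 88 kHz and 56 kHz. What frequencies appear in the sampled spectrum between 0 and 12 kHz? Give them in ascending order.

fs/2 = 12 kHz.
106 kHz mod fs = 10 kHz.
10 kHz ≤ fs/2 = 12 kHz, appears at 10 kHz.
1 kHz ≤ fs/2 = 12 kHz, passes unchanged.
28.5 kHz mod fs = 4.5 kHz.
4.5 kHz ≤ fs/2 = 12 kHz, appears at 4.5 kHz.
88 kHz mod fs = 16 kHz.
16 kHz > fs/2 = 12 kHz, folds to fs − 16 kHz = 8 kHz.
56 kHz mod fs = 8 kHz.
8 kHz ≤ fs/2 = 12 kHz, appears at 8 kHz.
Distinct values: {1 kHz, 4.5 kHz, 8 kHz, 10 kHz}.

1 kHz, 4.5 kHz, 8 kHz, 10 kHz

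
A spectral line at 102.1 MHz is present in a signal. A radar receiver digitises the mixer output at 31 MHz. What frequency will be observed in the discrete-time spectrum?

9.1 MHz

102.1 MHz mod fs = 9.1 MHz.
9.1 MHz ≤ fs/2 = 15.5 MHz, appears at 9.1 MHz.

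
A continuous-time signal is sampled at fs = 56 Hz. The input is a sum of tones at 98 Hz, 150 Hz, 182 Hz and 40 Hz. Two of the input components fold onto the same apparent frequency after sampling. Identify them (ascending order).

98 Hz, 182 Hz

fs/2 = 28 Hz.
98 Hz mod fs = 42 Hz.
42 Hz > fs/2 = 28 Hz, folds to fs − 42 Hz = 14 Hz.
150 Hz mod fs = 38 Hz.
38 Hz > fs/2 = 28 Hz, folds to fs − 38 Hz = 18 Hz.
182 Hz mod fs = 14 Hz.
14 Hz ≤ fs/2 = 28 Hz, appears at 14 Hz.
40 Hz > fs/2 = 28 Hz, folds to fs − 40 Hz = 16 Hz.
98 Hz and 182 Hz both map to 14 Hz.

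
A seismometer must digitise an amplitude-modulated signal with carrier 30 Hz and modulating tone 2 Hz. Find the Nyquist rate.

AM sidebands sit at fc ± fm = 28 Hz and 32 Hz.
Highest-frequency component: 32 Hz.
Nyquist rate = 2 × 32 Hz = 64 Hz.

64 Hz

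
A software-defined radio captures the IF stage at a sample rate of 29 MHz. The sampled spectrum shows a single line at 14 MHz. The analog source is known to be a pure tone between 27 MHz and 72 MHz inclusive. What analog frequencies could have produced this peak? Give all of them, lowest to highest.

Frequencies that alias to 14 MHz are k·fs ± 14 MHz for integer k ≥ 0.
k=0: 14 MHz.
k=1: 15 MHz, 43 MHz.
k=2: 44 MHz, 72 MHz.
k=3: 73 MHz, 101 MHz.
Within [27 MHz, 72 MHz]: 43 MHz, 44 MHz, 72 MHz.

43 MHz, 44 MHz, 72 MHz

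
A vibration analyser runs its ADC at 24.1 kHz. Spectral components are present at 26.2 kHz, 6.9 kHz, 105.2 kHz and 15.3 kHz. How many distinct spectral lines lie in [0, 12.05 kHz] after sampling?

3

fs/2 = 12.05 kHz.
26.2 kHz mod fs = 2.1 kHz.
2.1 kHz ≤ fs/2 = 12.05 kHz, appears at 2.1 kHz.
6.9 kHz ≤ fs/2 = 12.05 kHz, passes unchanged.
105.2 kHz mod fs = 8.8 kHz.
8.8 kHz ≤ fs/2 = 12.05 kHz, appears at 8.8 kHz.
15.3 kHz > fs/2 = 12.05 kHz, folds to fs − 15.3 kHz = 8.8 kHz.
Distinct values: {2.1 kHz, 6.9 kHz, 8.8 kHz} → 3.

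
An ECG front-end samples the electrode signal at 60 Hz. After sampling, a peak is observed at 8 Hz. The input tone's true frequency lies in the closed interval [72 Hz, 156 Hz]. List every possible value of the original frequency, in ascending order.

112 Hz, 128 Hz

Frequencies that alias to 8 Hz are k·fs ± 8 Hz for integer k ≥ 0.
k=0: 8 Hz.
k=1: 52 Hz, 68 Hz.
k=2: 112 Hz, 128 Hz.
k=3: 172 Hz, 188 Hz.
Within [72 Hz, 156 Hz]: 112 Hz, 128 Hz.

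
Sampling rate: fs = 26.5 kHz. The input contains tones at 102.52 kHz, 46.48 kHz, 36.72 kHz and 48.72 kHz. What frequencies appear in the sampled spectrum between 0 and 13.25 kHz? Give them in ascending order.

fs/2 = 13.25 kHz.
102.52 kHz mod fs = 23.02 kHz.
23.02 kHz > fs/2 = 13.25 kHz, folds to fs − 23.02 kHz = 3.48 kHz.
46.48 kHz mod fs = 19.98 kHz.
19.98 kHz > fs/2 = 13.25 kHz, folds to fs − 19.98 kHz = 6.52 kHz.
36.72 kHz mod fs = 10.22 kHz.
10.22 kHz ≤ fs/2 = 13.25 kHz, appears at 10.22 kHz.
48.72 kHz mod fs = 22.22 kHz.
22.22 kHz > fs/2 = 13.25 kHz, folds to fs − 22.22 kHz = 4.28 kHz.
Distinct values: {3.48 kHz, 4.28 kHz, 6.52 kHz, 10.22 kHz}.

3.48 kHz, 4.28 kHz, 6.52 kHz, 10.22 kHz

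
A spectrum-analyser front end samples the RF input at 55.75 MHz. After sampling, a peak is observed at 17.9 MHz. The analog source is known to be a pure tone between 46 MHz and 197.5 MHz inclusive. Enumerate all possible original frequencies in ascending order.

73.65 MHz, 93.6 MHz, 129.4 MHz, 149.35 MHz, 185.15 MHz

Frequencies that alias to 17.9 MHz are k·fs ± 17.9 MHz for integer k ≥ 0.
k=0: 17.9 MHz.
k=1: 37.85 MHz, 73.65 MHz.
k=2: 93.6 MHz, 129.4 MHz.
k=3: 149.35 MHz, 185.15 MHz.
k=4: 205.1 MHz, 240.9 MHz.
Within [46 MHz, 197.5 MHz]: 73.65 MHz, 93.6 MHz, 129.4 MHz, 149.35 MHz, 185.15 MHz.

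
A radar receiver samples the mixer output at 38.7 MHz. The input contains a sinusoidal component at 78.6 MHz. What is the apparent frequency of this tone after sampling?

78.6 MHz mod fs = 1.2 MHz.
1.2 MHz ≤ fs/2 = 19.35 MHz, appears at 1.2 MHz.

1.2 MHz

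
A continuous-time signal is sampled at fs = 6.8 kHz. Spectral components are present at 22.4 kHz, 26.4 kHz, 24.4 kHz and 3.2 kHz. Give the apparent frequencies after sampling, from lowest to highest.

fs/2 = 3.4 kHz.
22.4 kHz mod fs = 2 kHz.
2 kHz ≤ fs/2 = 3.4 kHz, appears at 2 kHz.
26.4 kHz mod fs = 6 kHz.
6 kHz > fs/2 = 3.4 kHz, folds to fs − 6 kHz = 0.8 kHz.
24.4 kHz mod fs = 4 kHz.
4 kHz > fs/2 = 3.4 kHz, folds to fs − 4 kHz = 2.8 kHz.
3.2 kHz ≤ fs/2 = 3.4 kHz, passes unchanged.
Distinct values: {0.8 kHz, 2 kHz, 2.8 kHz, 3.2 kHz}.

0.8 kHz, 2 kHz, 2.8 kHz, 3.2 kHz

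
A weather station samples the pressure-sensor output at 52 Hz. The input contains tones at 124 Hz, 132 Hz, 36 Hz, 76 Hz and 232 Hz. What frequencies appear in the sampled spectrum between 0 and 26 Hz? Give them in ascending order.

fs/2 = 26 Hz.
124 Hz mod fs = 20 Hz.
20 Hz ≤ fs/2 = 26 Hz, appears at 20 Hz.
132 Hz mod fs = 28 Hz.
28 Hz > fs/2 = 26 Hz, folds to fs − 28 Hz = 24 Hz.
36 Hz > fs/2 = 26 Hz, folds to fs − 36 Hz = 16 Hz.
76 Hz mod fs = 24 Hz.
24 Hz ≤ fs/2 = 26 Hz, appears at 24 Hz.
232 Hz mod fs = 24 Hz.
24 Hz ≤ fs/2 = 26 Hz, appears at 24 Hz.
Distinct values: {16 Hz, 20 Hz, 24 Hz}.

16 Hz, 20 Hz, 24 Hz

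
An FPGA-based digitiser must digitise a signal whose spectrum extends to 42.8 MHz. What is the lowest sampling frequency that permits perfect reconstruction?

85.6 MHz

Nyquist rate = 2 × 42.8 MHz = 85.6 MHz.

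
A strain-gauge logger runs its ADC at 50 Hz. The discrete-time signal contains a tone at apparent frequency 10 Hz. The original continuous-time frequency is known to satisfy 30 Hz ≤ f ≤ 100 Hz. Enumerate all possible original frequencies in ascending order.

40 Hz, 60 Hz, 90 Hz

Frequencies that alias to 10 Hz are k·fs ± 10 Hz for integer k ≥ 0.
k=0: 10 Hz.
k=1: 40 Hz, 60 Hz.
k=2: 90 Hz, 110 Hz.
k=3: 140 Hz, 160 Hz.
Within [30 Hz, 100 Hz]: 40 Hz, 60 Hz, 90 Hz.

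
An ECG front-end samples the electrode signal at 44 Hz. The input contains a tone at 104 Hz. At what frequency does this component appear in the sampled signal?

16 Hz

104 Hz mod fs = 16 Hz.
16 Hz ≤ fs/2 = 22 Hz, appears at 16 Hz.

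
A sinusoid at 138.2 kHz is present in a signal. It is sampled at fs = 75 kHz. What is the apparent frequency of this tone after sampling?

138.2 kHz mod fs = 63.2 kHz.
63.2 kHz > fs/2 = 37.5 kHz, folds to fs − 63.2 kHz = 11.8 kHz.

11.8 kHz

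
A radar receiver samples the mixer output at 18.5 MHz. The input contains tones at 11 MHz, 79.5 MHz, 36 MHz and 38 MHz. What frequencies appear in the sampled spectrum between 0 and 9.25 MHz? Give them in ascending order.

fs/2 = 9.25 MHz.
11 MHz > fs/2 = 9.25 MHz, folds to fs − 11 MHz = 7.5 MHz.
79.5 MHz mod fs = 5.5 MHz.
5.5 MHz ≤ fs/2 = 9.25 MHz, appears at 5.5 MHz.
36 MHz mod fs = 17.5 MHz.
17.5 MHz > fs/2 = 9.25 MHz, folds to fs − 17.5 MHz = 1 MHz.
38 MHz mod fs = 1 MHz.
1 MHz ≤ fs/2 = 9.25 MHz, appears at 1 MHz.
Distinct values: {1 MHz, 5.5 MHz, 7.5 MHz}.

1 MHz, 5.5 MHz, 7.5 MHz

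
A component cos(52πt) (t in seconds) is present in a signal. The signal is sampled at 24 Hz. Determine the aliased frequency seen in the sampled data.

2 Hz

ω = 52π rad/s → f = ω/(2π) = 26 Hz.
26 Hz mod fs = 2 Hz.
2 Hz ≤ fs/2 = 12 Hz, appears at 2 Hz.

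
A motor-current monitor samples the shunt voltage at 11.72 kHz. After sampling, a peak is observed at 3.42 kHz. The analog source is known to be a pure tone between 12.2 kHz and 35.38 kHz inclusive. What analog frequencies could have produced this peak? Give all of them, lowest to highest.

15.14 kHz, 20.02 kHz, 26.86 kHz, 31.74 kHz

Frequencies that alias to 3.42 kHz are k·fs ± 3.42 kHz for integer k ≥ 0.
k=0: 3.42 kHz.
k=1: 8.3 kHz, 15.14 kHz.
k=2: 20.02 kHz, 26.86 kHz.
k=3: 31.74 kHz, 38.58 kHz.
k=4: 43.46 kHz, 50.3 kHz.
Within [12.2 kHz, 35.38 kHz]: 15.14 kHz, 20.02 kHz, 26.86 kHz, 31.74 kHz.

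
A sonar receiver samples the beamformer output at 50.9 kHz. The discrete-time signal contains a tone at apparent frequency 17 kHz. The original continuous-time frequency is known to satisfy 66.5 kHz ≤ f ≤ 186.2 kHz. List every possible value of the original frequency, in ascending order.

Frequencies that alias to 17 kHz are k·fs ± 17 kHz for integer k ≥ 0.
k=0: 17 kHz.
k=1: 33.9 kHz, 67.9 kHz.
k=2: 84.8 kHz, 118.8 kHz.
k=3: 135.7 kHz, 169.7 kHz.
k=4: 186.6 kHz, 220.6 kHz.
Within [66.5 kHz, 186.2 kHz]: 67.9 kHz, 84.8 kHz, 118.8 kHz, 135.7 kHz, 169.7 kHz.

67.9 kHz, 84.8 kHz, 118.8 kHz, 135.7 kHz, 169.7 kHz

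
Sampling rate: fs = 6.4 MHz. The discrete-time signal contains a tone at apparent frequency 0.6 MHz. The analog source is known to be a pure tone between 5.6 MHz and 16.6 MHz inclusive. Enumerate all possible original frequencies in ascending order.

5.8 MHz, 7 MHz, 12.2 MHz, 13.4 MHz

Frequencies that alias to 0.6 MHz are k·fs ± 0.6 MHz for integer k ≥ 0.
k=0: 0.6 MHz.
k=1: 5.8 MHz, 7 MHz.
k=2: 12.2 MHz, 13.4 MHz.
k=3: 18.6 MHz, 19.8 MHz.
Within [5.6 MHz, 16.6 MHz]: 5.8 MHz, 7 MHz, 12.2 MHz, 13.4 MHz.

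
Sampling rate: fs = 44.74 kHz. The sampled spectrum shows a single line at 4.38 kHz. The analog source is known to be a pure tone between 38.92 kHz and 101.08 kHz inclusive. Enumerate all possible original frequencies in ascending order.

40.36 kHz, 49.12 kHz, 85.1 kHz, 93.86 kHz

Frequencies that alias to 4.38 kHz are k·fs ± 4.38 kHz for integer k ≥ 0.
k=0: 4.38 kHz.
k=1: 40.36 kHz, 49.12 kHz.
k=2: 85.1 kHz, 93.86 kHz.
k=3: 129.84 kHz, 138.6 kHz.
Within [38.92 kHz, 101.08 kHz]: 40.36 kHz, 49.12 kHz, 85.1 kHz, 93.86 kHz.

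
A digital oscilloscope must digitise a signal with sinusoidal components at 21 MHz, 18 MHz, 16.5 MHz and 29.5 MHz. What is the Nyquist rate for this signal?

Highest-frequency component: 29.5 MHz.
Nyquist rate = 2 × 29.5 MHz = 59 MHz.

59 MHz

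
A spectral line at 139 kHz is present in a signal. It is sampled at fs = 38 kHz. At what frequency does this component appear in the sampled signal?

139 kHz mod fs = 25 kHz.
25 kHz > fs/2 = 19 kHz, folds to fs − 25 kHz = 13 kHz.

13 kHz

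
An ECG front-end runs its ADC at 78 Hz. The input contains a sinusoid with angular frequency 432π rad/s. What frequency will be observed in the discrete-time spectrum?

ω = 432π rad/s → f = ω/(2π) = 216 Hz.
216 Hz mod fs = 60 Hz.
60 Hz > fs/2 = 39 Hz, folds to fs − 60 Hz = 18 Hz.

18 Hz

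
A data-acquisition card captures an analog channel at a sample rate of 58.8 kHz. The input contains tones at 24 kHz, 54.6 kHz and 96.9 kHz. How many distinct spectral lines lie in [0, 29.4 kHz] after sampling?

3

fs/2 = 29.4 kHz.
24 kHz ≤ fs/2 = 29.4 kHz, passes unchanged.
54.6 kHz > fs/2 = 29.4 kHz, folds to fs − 54.6 kHz = 4.2 kHz.
96.9 kHz mod fs = 38.1 kHz.
38.1 kHz > fs/2 = 29.4 kHz, folds to fs − 38.1 kHz = 20.7 kHz.
Distinct values: {4.2 kHz, 20.7 kHz, 24 kHz} → 3.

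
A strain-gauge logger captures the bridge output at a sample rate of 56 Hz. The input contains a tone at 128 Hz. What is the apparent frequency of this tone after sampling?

128 Hz mod fs = 16 Hz.
16 Hz ≤ fs/2 = 28 Hz, appears at 16 Hz.

16 Hz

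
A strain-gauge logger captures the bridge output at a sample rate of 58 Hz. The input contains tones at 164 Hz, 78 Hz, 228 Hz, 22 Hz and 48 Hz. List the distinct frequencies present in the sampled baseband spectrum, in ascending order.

fs/2 = 29 Hz.
164 Hz mod fs = 48 Hz.
48 Hz > fs/2 = 29 Hz, folds to fs − 48 Hz = 10 Hz.
78 Hz mod fs = 20 Hz.
20 Hz ≤ fs/2 = 29 Hz, appears at 20 Hz.
228 Hz mod fs = 54 Hz.
54 Hz > fs/2 = 29 Hz, folds to fs − 54 Hz = 4 Hz.
22 Hz ≤ fs/2 = 29 Hz, passes unchanged.
48 Hz > fs/2 = 29 Hz, folds to fs − 48 Hz = 10 Hz.
Distinct values: {4 Hz, 10 Hz, 20 Hz, 22 Hz}.

4 Hz, 10 Hz, 20 Hz, 22 Hz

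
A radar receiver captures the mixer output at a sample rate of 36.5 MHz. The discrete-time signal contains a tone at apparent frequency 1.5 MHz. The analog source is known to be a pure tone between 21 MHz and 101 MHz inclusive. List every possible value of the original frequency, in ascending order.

35 MHz, 38 MHz, 71.5 MHz, 74.5 MHz

Frequencies that alias to 1.5 MHz are k·fs ± 1.5 MHz for integer k ≥ 0.
k=0: 1.5 MHz.
k=1: 35 MHz, 38 MHz.
k=2: 71.5 MHz, 74.5 MHz.
k=3: 108 MHz, 111 MHz.
Within [21 MHz, 101 MHz]: 35 MHz, 38 MHz, 71.5 MHz, 74.5 MHz.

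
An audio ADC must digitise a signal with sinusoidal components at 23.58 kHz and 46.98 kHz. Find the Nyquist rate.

Highest-frequency component: 46.98 kHz.
Nyquist rate = 2 × 46.98 kHz = 93.96 kHz.

93.96 kHz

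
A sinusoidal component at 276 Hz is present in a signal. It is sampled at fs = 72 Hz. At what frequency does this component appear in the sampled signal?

12 Hz

276 Hz mod fs = 60 Hz.
60 Hz > fs/2 = 36 Hz, folds to fs − 60 Hz = 12 Hz.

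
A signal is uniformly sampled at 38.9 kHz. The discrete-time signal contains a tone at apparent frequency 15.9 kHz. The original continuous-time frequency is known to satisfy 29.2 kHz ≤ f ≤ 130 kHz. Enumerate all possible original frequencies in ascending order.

Frequencies that alias to 15.9 kHz are k·fs ± 15.9 kHz for integer k ≥ 0.
k=0: 15.9 kHz.
k=1: 23 kHz, 54.8 kHz.
k=2: 61.9 kHz, 93.7 kHz.
k=3: 100.8 kHz, 132.6 kHz.
k=4: 139.7 kHz, 171.5 kHz.
Within [29.2 kHz, 130 kHz]: 54.8 kHz, 61.9 kHz, 93.7 kHz, 100.8 kHz.

54.8 kHz, 61.9 kHz, 93.7 kHz, 100.8 kHz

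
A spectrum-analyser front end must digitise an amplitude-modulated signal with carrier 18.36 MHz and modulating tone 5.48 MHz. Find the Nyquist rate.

AM sidebands sit at fc ± fm = 12.88 MHz and 23.84 MHz.
Highest-frequency component: 23.84 MHz.
Nyquist rate = 2 × 23.84 MHz = 47.68 MHz.

47.68 MHz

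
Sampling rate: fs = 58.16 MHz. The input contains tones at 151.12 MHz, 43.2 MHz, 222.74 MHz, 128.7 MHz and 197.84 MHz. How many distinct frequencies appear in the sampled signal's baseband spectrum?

4

fs/2 = 29.08 MHz.
151.12 MHz mod fs = 34.8 MHz.
34.8 MHz > fs/2 = 29.08 MHz, folds to fs − 34.8 MHz = 23.36 MHz.
43.2 MHz > fs/2 = 29.08 MHz, folds to fs − 43.2 MHz = 14.96 MHz.
222.74 MHz mod fs = 48.26 MHz.
48.26 MHz > fs/2 = 29.08 MHz, folds to fs − 48.26 MHz = 9.9 MHz.
128.7 MHz mod fs = 12.38 MHz.
12.38 MHz ≤ fs/2 = 29.08 MHz, appears at 12.38 MHz.
197.84 MHz mod fs = 23.36 MHz.
23.36 MHz ≤ fs/2 = 29.08 MHz, appears at 23.36 MHz.
Distinct values: {9.9 MHz, 12.38 MHz, 14.96 MHz, 23.36 MHz} → 4.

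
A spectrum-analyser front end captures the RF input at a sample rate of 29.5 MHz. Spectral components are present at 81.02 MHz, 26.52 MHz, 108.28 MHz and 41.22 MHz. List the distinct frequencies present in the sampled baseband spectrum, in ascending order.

2.98 MHz, 7.48 MHz, 9.72 MHz, 11.72 MHz

fs/2 = 14.75 MHz.
81.02 MHz mod fs = 22.02 MHz.
22.02 MHz > fs/2 = 14.75 MHz, folds to fs − 22.02 MHz = 7.48 MHz.
26.52 MHz > fs/2 = 14.75 MHz, folds to fs − 26.52 MHz = 2.98 MHz.
108.28 MHz mod fs = 19.78 MHz.
19.78 MHz > fs/2 = 14.75 MHz, folds to fs − 19.78 MHz = 9.72 MHz.
41.22 MHz mod fs = 11.72 MHz.
11.72 MHz ≤ fs/2 = 14.75 MHz, appears at 11.72 MHz.
Distinct values: {2.98 MHz, 7.48 MHz, 9.72 MHz, 11.72 MHz}.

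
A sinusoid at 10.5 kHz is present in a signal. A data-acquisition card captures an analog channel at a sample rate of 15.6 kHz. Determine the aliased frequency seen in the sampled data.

5.1 kHz

10.5 kHz > fs/2 = 7.8 kHz, folds to fs − 10.5 kHz = 5.1 kHz.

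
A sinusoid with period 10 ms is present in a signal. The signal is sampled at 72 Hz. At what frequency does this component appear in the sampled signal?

T = 10 ms → f = 1/T = 100 Hz.
100 Hz mod fs = 28 Hz.
28 Hz ≤ fs/2 = 36 Hz, appears at 28 Hz.

28 Hz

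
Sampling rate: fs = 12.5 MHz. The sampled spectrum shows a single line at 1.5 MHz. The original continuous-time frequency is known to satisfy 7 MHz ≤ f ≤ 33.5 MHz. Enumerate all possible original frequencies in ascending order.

Frequencies that alias to 1.5 MHz are k·fs ± 1.5 MHz for integer k ≥ 0.
k=0: 1.5 MHz.
k=1: 11 MHz, 14 MHz.
k=2: 23.5 MHz, 26.5 MHz.
k=3: 36 MHz, 39 MHz.
Within [7 MHz, 33.5 MHz]: 11 MHz, 14 MHz, 23.5 MHz, 26.5 MHz.

11 MHz, 14 MHz, 23.5 MHz, 26.5 MHz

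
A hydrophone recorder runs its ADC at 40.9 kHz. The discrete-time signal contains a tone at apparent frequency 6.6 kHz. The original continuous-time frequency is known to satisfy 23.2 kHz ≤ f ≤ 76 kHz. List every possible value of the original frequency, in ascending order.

34.3 kHz, 47.5 kHz, 75.2 kHz

Frequencies that alias to 6.6 kHz are k·fs ± 6.6 kHz for integer k ≥ 0.
k=0: 6.6 kHz.
k=1: 34.3 kHz, 47.5 kHz.
k=2: 75.2 kHz, 88.4 kHz.
k=3: 116.1 kHz, 129.3 kHz.
Within [23.2 kHz, 76 kHz]: 34.3 kHz, 47.5 kHz, 75.2 kHz.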